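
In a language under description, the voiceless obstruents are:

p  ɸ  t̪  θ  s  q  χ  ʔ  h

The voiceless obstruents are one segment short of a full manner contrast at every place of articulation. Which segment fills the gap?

bilabial: stop /p/, fricative /ɸ/.
dental: stop /t̪/, fricative /θ/.
alveolar: stop —, fricative /s/.
uvular: stop /q/, fricative /χ/.
glottal: stop /ʔ/, fricative /h/.
The alveolar row has no stop member, so the gap is the alveolar stop /t/.

/t/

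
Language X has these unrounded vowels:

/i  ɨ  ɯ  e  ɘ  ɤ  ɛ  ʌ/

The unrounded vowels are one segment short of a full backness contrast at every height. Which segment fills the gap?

height            front     central   back    
high              i         ɨ         ɯ       
high-mid          e         ɘ         ɤ       
low-mid           ɛ         —         ʌ       
The low-mid row has no central member, so the gap is the low-mid central unrounded vowel /ɜ/.

/ɜ/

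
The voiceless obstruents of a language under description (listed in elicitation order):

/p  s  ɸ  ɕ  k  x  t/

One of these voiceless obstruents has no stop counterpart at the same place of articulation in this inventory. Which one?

/ɕ/

Bilabial: /p/ ~ /ɸ/
Alveolar: /t/ ~ /s/
Velar: /k/ ~ /x/
Alveolo-palatal: only /ɕ/ (fricative); no stop partner.
So /ɕ/ is the unpaired segment.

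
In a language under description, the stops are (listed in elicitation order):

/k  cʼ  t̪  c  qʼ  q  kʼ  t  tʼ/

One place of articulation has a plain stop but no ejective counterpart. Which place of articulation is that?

dental

dental: plain /t̪/, ejective —.
alveolar: plain /t/, ejective /tʼ/.
palatal: plain /c/, ejective /cʼ/.
velar: plain /k/, ejective /kʼ/.
uvular: plain /q/, ejective /qʼ/.
Every place of articulation has an ejective member except dental, where /t̪ʼ/ would be expected.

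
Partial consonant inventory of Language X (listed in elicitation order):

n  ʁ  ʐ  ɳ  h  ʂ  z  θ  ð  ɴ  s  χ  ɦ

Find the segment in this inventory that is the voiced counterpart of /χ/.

/ʁ/

/χ/ is a voiceless uvular fricative.
The voiced counterpart is a voiced uvular fricative — in this inventory, /ʁ/.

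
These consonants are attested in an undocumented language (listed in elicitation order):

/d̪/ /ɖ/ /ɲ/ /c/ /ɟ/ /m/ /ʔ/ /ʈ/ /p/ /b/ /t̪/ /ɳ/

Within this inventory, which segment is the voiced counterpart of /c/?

/c/ is a voiceless palatal stop.
The voiced counterpart is a voiced palatal stop — in this inventory, /ɟ/.

/ɟ/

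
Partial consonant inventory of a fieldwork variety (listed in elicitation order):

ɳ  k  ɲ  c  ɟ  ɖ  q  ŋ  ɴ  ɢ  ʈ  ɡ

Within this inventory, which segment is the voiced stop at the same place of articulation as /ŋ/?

/ŋ/ is a velar nasal.
The voiced stop at the same place is a voiced velar stop — in this inventory, /ɡ/.

/ɡ/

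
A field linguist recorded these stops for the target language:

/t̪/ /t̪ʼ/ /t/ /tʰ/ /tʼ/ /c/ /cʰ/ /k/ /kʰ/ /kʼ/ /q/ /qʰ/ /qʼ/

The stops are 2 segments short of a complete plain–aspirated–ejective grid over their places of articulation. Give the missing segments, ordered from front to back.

/t̪ʰ/, /cʼ/

Plain: /t̪/ (dental), /t/ (alveolar), /c/ (palatal), /k/ (velar), /q/ (uvular).
Aspirated: /tʰ/ (alveolar), /cʰ/ (palatal), /kʰ/ (velar), /qʰ/ (uvular).
Ejective: /t̪ʼ/ (dental), /tʼ/ (alveolar), /kʼ/ (velar), /qʼ/ (uvular).
Gaps, from front to back: dental lacks aspirated (/t̪ʰ/); palatal lacks ejective (/cʼ/).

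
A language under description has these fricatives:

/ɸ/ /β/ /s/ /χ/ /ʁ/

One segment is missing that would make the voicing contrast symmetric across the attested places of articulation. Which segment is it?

/z/

Voiceless: /ɸ/ (bilabial), /s/ (alveolar), /χ/ (uvular).
Voiced: /β/ (bilabial), /ʁ/ (uvular).
The alveolar row has no voiced member, so the gap is the voiced alveolar fricative /z/.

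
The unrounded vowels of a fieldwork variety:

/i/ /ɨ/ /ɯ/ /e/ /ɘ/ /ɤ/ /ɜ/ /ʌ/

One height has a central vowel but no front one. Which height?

low-mid

Front: /i/ (high), /e/ (high-mid).
Central: /ɨ/ (high), /ɘ/ (high-mid), /ɜ/ (low-mid).
Back: /ɯ/ (high), /ɤ/ (high-mid), /ʌ/ (low-mid).
Every height has a front member except low-mid, where /ɛ/ would be expected.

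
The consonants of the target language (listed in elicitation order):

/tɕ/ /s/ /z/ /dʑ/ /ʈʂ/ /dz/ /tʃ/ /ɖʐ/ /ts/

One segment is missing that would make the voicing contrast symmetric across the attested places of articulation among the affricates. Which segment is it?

Voiceless: /ts/ (alveolar), /tʃ/ (postalveolar), /ʈʂ/ (retroflex), /tɕ/ (alveolo-palatal).
Voiced: /dz/ (alveolar), /ɖʐ/ (retroflex), /dʑ/ (alveolo-palatal).
The postalveolar row has no voiced member, so the gap is the voiced postalveolar affricate /dʒ/.

/dʒ/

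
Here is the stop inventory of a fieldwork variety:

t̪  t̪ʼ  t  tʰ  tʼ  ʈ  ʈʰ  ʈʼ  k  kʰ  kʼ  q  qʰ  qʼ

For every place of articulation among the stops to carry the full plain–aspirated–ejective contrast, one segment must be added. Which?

dental: plain /t̪/, aspirated —, ejective /t̪ʼ/.
alveolar: plain /t/, aspirated /tʰ/, ejective /tʼ/.
retroflex: plain /ʈ/, aspirated /ʈʰ/, ejective /ʈʼ/.
velar: plain /k/, aspirated /kʰ/, ejective /kʼ/.
uvular: plain /q/, aspirated /qʰ/, ejective /qʼ/.
The dental row has no aspirated member, so the gap is the aspirated dental stop /t̪ʰ/.

/t̪ʰ/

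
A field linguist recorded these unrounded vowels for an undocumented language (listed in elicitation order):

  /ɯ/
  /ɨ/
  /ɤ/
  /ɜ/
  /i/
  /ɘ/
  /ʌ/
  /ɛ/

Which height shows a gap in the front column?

high-mid

Front: /i/ (high), /ɛ/ (low-mid).
Central: /ɨ/ (high), /ɘ/ (high-mid), /ɜ/ (low-mid).
Back: /ɯ/ (high), /ɤ/ (high-mid), /ʌ/ (low-mid).
Every height has a front member except high-mid, where /e/ would be expected.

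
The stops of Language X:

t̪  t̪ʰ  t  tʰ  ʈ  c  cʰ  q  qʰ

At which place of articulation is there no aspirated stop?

place of articulation  plain     aspirated
dental            t̪        t̪ʰ     
alveolar          t         tʰ      
retroflex         ʈ         —       
palatal           c         cʰ      
uvular            q         qʰ      
Every place of articulation has an aspirated member except retroflex, where /ʈʰ/ would be expected.

retroflex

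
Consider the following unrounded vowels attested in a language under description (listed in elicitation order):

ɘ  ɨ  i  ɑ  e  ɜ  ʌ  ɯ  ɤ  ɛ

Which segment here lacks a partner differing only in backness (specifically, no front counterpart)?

/ɑ/

High: /i/ ~ /ɨ/ ~ /ɯ/
High-mid: /e/ ~ /ɘ/ ~ /ɤ/
Low-mid: /ɛ/ ~ /ɜ/ ~ /ʌ/
Low: only /ɑ/ (back); no front partner.
So /ɑ/ is the unpaired segment.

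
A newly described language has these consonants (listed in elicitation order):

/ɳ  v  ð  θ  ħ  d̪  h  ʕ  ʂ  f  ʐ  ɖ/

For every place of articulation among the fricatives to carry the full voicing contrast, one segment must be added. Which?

/ɦ/

labiodental: voiceless /f/, voiced /v/.
dental: voiceless /θ/, voiced /ð/.
retroflex: voiceless /ʂ/, voiced /ʐ/.
pharyngeal: voiceless /ħ/, voiced /ʕ/.
glottal: voiceless /h/, voiced —.
The glottal row has no voiced member, so the gap is the voiced glottal fricative /ɦ/.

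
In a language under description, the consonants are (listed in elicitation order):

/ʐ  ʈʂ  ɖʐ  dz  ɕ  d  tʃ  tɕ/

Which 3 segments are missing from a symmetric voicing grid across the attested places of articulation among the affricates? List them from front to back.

Voiceless: /tʃ/ (postalveolar), /ʈʂ/ (retroflex), /tɕ/ (alveolo-palatal).
Voiced: /dz/ (alveolar), /ɖʐ/ (retroflex).
Gaps, from front to back: alveolar lacks voiceless (/ts/); postalveolar lacks voiced (/dʒ/); alveolo-palatal lacks voiced (/dʑ/).

/ts/, /dʒ/, /dʑ/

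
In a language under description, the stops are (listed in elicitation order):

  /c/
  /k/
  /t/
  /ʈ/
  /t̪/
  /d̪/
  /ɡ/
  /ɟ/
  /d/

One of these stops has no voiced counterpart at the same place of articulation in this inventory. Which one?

Dental: /t̪/ ~ /d̪/
Alveolar: /t/ ~ /d/
Palatal: /c/ ~ /ɟ/
Velar: /k/ ~ /ɡ/
Retroflex: only /ʈ/ (voiceless); no voiced partner.
So /ʈ/ is the unpaired segment.

/ʈ/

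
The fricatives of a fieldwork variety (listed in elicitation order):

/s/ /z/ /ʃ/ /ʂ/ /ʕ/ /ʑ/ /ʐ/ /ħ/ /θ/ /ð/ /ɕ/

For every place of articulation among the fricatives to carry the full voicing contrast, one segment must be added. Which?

dental: voiceless /θ/, voiced /ð/.
alveolar: voiceless /s/, voiced /z/.
postalveolar: voiceless /ʃ/, voiced —.
retroflex: voiceless /ʂ/, voiced /ʐ/.
alveolo-palatal: voiceless /ɕ/, voiced /ʑ/.
pharyngeal: voiceless /ħ/, voiced /ʕ/.
The postalveolar row has no voiced member, so the gap is the voiced postalveolar fricative /ʒ/.

/ʒ/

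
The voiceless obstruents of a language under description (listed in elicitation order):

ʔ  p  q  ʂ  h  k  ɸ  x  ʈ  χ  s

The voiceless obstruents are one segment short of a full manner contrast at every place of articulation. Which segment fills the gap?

/t/

place of articulation  stop      fricative
bilabial          p         ɸ       
alveolar          —         s       
retroflex         ʈ         ʂ       
velar             k         x       
uvular            q         χ       
glottal           ʔ         h       
The alveolar row has no stop member, so the gap is the alveolar stop /t/.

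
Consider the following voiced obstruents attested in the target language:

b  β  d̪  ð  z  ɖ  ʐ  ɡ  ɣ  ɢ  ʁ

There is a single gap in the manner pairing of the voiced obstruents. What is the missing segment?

bilabial: stop /b/, fricative /β/.
dental: stop /d̪/, fricative /ð/.
alveolar: stop —, fricative /z/.
retroflex: stop /ɖ/, fricative /ʐ/.
velar: stop /ɡ/, fricative /ɣ/.
uvular: stop /ɢ/, fricative /ʁ/.
The alveolar row has no stop member, so the gap is the alveolar stop /d/.

/d/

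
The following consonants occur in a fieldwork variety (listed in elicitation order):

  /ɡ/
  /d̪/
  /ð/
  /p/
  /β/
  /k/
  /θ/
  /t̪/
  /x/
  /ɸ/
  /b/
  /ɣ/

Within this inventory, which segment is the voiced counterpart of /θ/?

/θ/ is a voiceless dental fricative.
The voiced counterpart is a voiced dental fricative — in this inventory, /ð/.

/ð/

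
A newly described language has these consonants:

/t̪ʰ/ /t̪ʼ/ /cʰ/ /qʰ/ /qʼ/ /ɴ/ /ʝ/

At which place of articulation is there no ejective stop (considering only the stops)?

palatal

place of articulation  aspirated  ejective
dental            t̪ʰ       t̪ʼ     
palatal           cʰ        —       
uvular            qʰ        qʼ      
Every place of articulation has an ejective member except palatal, where /cʼ/ would be expected.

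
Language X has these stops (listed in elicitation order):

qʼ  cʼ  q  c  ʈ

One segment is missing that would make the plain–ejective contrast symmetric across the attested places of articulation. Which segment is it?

/ʈʼ/

retroflex: plain /ʈ/, ejective —.
palatal: plain /c/, ejective /cʼ/.
uvular: plain /q/, ejective /qʼ/.
The retroflex row has no ejective member, so the gap is the ejective retroflex stop /ʈʼ/.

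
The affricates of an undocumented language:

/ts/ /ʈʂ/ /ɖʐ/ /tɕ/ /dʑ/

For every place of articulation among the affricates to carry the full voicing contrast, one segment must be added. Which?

alveolar: voiceless /ts/, voiced —.
retroflex: voiceless /ʈʂ/, voiced /ɖʐ/.
alveolo-palatal: voiceless /tɕ/, voiced /dʑ/.
The alveolar row has no voiced member, so the gap is the voiced alveolar affricate /dz/.

/dz/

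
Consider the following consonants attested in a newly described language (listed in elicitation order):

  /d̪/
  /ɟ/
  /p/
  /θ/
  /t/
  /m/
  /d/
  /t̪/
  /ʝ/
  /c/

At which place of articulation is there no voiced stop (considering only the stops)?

bilabial

bilabial: voiceless /p/, voiced —.
dental: voiceless /t̪/, voiced /d̪/.
alveolar: voiceless /t/, voiced /d/.
palatal: voiceless /c/, voiced /ɟ/.
Every place of articulation has a voiced member except bilabial, where /b/ would be expected.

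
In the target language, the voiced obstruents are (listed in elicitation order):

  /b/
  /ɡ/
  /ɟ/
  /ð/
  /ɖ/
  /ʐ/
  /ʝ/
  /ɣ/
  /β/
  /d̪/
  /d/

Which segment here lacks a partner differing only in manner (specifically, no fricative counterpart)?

/d/

Bilabial: /b/ ~ /β/
Dental: /d̪/ ~ /ð/
Retroflex: /ɖ/ ~ /ʐ/
Palatal: /ɟ/ ~ /ʝ/
Velar: /ɡ/ ~ /ɣ/
Alveolar: only /d/ (stop); no fricative partner.
So /d/ is the unpaired segment.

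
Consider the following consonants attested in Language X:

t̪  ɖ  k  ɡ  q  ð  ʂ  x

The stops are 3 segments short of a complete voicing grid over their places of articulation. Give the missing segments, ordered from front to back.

place of articulation  voiceless  voiced  
dental            t̪        —       
retroflex         —         ɖ       
velar             k         ɡ       
uvular            q         —       
Gaps, from front to back: dental lacks voiced (/d̪/); retroflex lacks voiceless (/ʈ/); uvular lacks voiced (/ɢ/).

/d̪/, /ʈ/, /ɢ/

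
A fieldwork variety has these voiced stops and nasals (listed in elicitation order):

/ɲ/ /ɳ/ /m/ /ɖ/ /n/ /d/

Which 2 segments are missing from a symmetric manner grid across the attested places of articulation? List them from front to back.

/b/, /ɟ/

bilabial: oral stop —, nasal /m/.
alveolar: oral stop /d/, nasal /n/.
retroflex: oral stop /ɖ/, nasal /ɳ/.
palatal: oral stop —, nasal /ɲ/.
Gaps, from front to back: bilabial lacks oral stop (/b/); palatal lacks oral stop (/ɟ/).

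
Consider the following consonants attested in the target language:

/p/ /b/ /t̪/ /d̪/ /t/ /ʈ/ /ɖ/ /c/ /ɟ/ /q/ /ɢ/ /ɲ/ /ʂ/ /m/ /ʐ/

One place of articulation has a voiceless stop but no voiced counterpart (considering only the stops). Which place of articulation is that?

alveolar

Voiceless: /p/ (bilabial), /t̪/ (dental), /t/ (alveolar), /ʈ/ (retroflex), /c/ (palatal), /q/ (uvular).
Voiced: /b/ (bilabial), /d̪/ (dental), /ɖ/ (retroflex), /ɟ/ (palatal), /ɢ/ (uvular).
Every place of articulation has a voiced member except alveolar, where /d/ would be expected.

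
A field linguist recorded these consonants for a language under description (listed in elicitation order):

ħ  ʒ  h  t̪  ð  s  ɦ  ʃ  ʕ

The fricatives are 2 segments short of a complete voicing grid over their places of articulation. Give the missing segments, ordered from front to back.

/θ/, /z/

Voiceless: /s/ (alveolar), /ʃ/ (postalveolar), /ħ/ (pharyngeal), /h/ (glottal).
Voiced: /ð/ (dental), /ʒ/ (postalveolar), /ʕ/ (pharyngeal), /ɦ/ (glottal).
Gaps, from front to back: dental lacks voiceless (/θ/); alveolar lacks voiced (/z/).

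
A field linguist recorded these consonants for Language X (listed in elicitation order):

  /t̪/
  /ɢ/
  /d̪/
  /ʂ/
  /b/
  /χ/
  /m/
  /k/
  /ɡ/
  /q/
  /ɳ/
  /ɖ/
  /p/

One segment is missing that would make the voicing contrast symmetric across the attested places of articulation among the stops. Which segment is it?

/ʈ/

place of articulation  voiceless  voiced  
bilabial          p         b       
dental            t̪        d̪      
retroflex         —         ɖ       
velar             k         ɡ       
uvular            q         ɢ       
The retroflex row has no voiceless member, so the gap is the voiceless retroflex stop /ʈ/.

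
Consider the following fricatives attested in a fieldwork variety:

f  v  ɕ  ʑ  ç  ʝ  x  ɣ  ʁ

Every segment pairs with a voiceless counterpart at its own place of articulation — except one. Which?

/ʁ/

Labiodental: /f/ ~ /v/
Alveolo-palatal: /ɕ/ ~ /ʑ/
Palatal: /ç/ ~ /ʝ/
Velar: /x/ ~ /ɣ/
Uvular: only /ʁ/ (voiced); no voiceless partner.
So /ʁ/ is the unpaired segment.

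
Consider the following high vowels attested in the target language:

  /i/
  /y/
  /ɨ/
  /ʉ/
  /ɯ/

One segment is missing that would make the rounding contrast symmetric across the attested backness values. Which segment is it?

backness          unrounded  rounded 
front             i         y       
central           ɨ         ʉ       
back              ɯ         —       
The back row has no rounded member, so the gap is the back rounded vowel /u/.

/u/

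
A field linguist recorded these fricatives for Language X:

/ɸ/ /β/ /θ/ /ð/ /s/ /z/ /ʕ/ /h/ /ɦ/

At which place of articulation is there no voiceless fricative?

place of articulation  voiceless  voiced  
bilabial          ɸ         β       
dental            θ         ð       
alveolar          s         z       
pharyngeal        —         ʕ       
glottal           h         ɦ       
Every place of articulation has a voiceless member except pharyngeal, where /ħ/ would be expected.

pharyngeal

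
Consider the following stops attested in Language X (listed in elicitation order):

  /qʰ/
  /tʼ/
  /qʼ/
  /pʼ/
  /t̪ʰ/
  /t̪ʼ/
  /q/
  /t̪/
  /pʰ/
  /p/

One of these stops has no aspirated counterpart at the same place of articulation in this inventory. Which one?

Bilabial: /p/ ~ /pʰ/ ~ /pʼ/
Dental: /t̪/ ~ /t̪ʰ/ ~ /t̪ʼ/
Uvular: /q/ ~ /qʰ/ ~ /qʼ/
Alveolar: only /tʼ/ (ejective); no aspirated partner.
So /tʼ/ is the unpaired segment.

/tʼ/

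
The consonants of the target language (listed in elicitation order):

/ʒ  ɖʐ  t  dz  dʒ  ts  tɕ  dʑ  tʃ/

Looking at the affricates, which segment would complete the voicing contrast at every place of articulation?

alveolar: voiceless /ts/, voiced /dz/.
postalveolar: voiceless /tʃ/, voiced /dʒ/.
retroflex: voiceless —, voiced /ɖʐ/.
alveolo-palatal: voiceless /tɕ/, voiced /dʑ/.
The retroflex row has no voiceless member, so the gap is the voiceless retroflex affricate /ʈʂ/.

/ʈʂ/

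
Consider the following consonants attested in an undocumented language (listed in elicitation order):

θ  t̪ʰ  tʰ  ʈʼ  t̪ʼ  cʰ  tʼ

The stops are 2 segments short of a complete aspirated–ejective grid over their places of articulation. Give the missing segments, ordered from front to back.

Aspirated: /t̪ʰ/ (dental), /tʰ/ (alveolar), /cʰ/ (palatal).
Ejective: /t̪ʼ/ (dental), /tʼ/ (alveolar), /ʈʼ/ (retroflex).
Gaps, from front to back: retroflex lacks aspirated (/ʈʰ/); palatal lacks ejective (/cʼ/).

/ʈʰ/, /cʼ/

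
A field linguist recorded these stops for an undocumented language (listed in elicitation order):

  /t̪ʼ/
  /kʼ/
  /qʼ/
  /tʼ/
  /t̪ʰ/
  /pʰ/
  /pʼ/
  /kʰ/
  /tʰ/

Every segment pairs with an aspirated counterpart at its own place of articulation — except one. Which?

/qʼ/

Bilabial: /pʰ/ ~ /pʼ/
Dental: /t̪ʰ/ ~ /t̪ʼ/
Alveolar: /tʰ/ ~ /tʼ/
Velar: /kʰ/ ~ /kʼ/
Uvular: only /qʼ/ (ejective); no aspirated partner.
So /qʼ/ is the unpaired segment.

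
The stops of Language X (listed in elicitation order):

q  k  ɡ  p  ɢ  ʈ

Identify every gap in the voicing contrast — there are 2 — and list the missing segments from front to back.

place of articulation  voiceless  voiced  
bilabial          p         —       
retroflex         ʈ         —       
velar             k         ɡ       
uvular            q         ɢ       
Gaps, from front to back: bilabial lacks voiced (/b/); retroflex lacks voiced (/ɖ/).

/b/, /ɖ/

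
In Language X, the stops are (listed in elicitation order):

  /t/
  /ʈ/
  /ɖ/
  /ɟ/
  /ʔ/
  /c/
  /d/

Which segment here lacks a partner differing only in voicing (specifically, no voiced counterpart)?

Alveolar: /t/ ~ /d/
Retroflex: /ʈ/ ~ /ɖ/
Palatal: /c/ ~ /ɟ/
Glottal: only /ʔ/ (voiceless); no voiced partner.
So /ʔ/ is the unpaired segment.

/ʔ/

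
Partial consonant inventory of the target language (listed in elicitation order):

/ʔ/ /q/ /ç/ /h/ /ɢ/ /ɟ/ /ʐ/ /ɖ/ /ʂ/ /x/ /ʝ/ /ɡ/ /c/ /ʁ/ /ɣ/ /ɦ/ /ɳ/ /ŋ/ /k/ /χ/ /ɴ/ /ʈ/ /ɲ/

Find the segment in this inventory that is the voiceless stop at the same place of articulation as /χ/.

/q/

/χ/ is a voiceless uvular fricative.
The voiceless stop at the same place is a voiceless uvular stop — in this inventory, /q/.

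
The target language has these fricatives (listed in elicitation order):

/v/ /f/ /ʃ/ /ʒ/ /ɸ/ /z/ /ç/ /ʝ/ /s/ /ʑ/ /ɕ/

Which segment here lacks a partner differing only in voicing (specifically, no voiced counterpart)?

Labiodental: /f/ ~ /v/
Alveolar: /s/ ~ /z/
Postalveolar: /ʃ/ ~ /ʒ/
Alveolo-palatal: /ɕ/ ~ /ʑ/
Palatal: /ç/ ~ /ʝ/
Bilabial: only /ɸ/ (voiceless); no voiced partner.
So /ɸ/ is the unpaired segment.

/ɸ/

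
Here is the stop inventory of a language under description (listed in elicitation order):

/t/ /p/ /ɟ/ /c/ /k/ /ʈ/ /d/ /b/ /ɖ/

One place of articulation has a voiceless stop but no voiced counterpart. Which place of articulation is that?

velar

Voiceless: /p/ (bilabial), /t/ (alveolar), /ʈ/ (retroflex), /c/ (palatal), /k/ (velar).
Voiced: /b/ (bilabial), /d/ (alveolar), /ɖ/ (retroflex), /ɟ/ (palatal).
Every place of articulation has a voiced member except velar, where /ɡ/ would be expected.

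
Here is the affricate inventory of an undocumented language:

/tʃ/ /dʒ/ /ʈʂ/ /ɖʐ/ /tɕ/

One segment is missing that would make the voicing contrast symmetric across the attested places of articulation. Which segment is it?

/dʑ/

postalveolar: voiceless /tʃ/, voiced /dʒ/.
retroflex: voiceless /ʈʂ/, voiced /ɖʐ/.
alveolo-palatal: voiceless /tɕ/, voiced —.
The alveolo-palatal row has no voiced member, so the gap is the voiced alveolo-palatal affricate /dʑ/.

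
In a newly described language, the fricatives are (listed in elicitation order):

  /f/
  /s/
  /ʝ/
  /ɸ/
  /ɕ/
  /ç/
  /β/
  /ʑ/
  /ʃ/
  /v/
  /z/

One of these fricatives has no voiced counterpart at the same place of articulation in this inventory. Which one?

/ʃ/

Bilabial: /ɸ/ ~ /β/
Labiodental: /f/ ~ /v/
Alveolar: /s/ ~ /z/
Alveolo-palatal: /ɕ/ ~ /ʑ/
Palatal: /ç/ ~ /ʝ/
Postalveolar: only /ʃ/ (voiceless); no voiced partner.
So /ʃ/ is the unpaired segment.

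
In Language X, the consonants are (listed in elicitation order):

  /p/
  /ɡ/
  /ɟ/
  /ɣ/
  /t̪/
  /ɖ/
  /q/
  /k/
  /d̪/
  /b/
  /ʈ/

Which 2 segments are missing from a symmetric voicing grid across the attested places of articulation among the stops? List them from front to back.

Voiceless: /p/ (bilabial), /t̪/ (dental), /ʈ/ (retroflex), /k/ (velar), /q/ (uvular).
Voiced: /b/ (bilabial), /d̪/ (dental), /ɖ/ (retroflex), /ɟ/ (palatal), /ɡ/ (velar).
Gaps, from front to back: palatal lacks voiceless (/c/); uvular lacks voiced (/ɢ/).

/c/, /ɢ/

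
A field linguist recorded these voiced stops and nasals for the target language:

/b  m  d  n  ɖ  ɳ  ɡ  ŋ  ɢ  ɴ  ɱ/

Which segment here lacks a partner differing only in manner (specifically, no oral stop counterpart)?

/ɱ/

Bilabial: /b/ ~ /m/
Alveolar: /d/ ~ /n/
Retroflex: /ɖ/ ~ /ɳ/
Velar: /ɡ/ ~ /ŋ/
Uvular: /ɢ/ ~ /ɴ/
Labiodental: only /ɱ/ (nasal); no oral stop partner.
So /ɱ/ is the unpaired segment.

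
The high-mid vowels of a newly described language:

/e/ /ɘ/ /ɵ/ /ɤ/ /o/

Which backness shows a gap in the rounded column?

front

Unrounded: /e/ (front), /ɘ/ (central), /ɤ/ (back).
Rounded: /ɵ/ (central), /o/ (back).
Every backness has a rounded member except front, where /ø/ would be expected.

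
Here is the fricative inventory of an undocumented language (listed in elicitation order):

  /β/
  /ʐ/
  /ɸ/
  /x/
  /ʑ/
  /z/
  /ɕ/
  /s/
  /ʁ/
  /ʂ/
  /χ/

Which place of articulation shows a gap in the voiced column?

place of articulation  voiceless  voiced  
bilabial          ɸ         β       
alveolar          s         z       
retroflex         ʂ         ʐ       
alveolo-palatal   ɕ         ʑ       
velar             x         —       
uvular            χ         ʁ       
Every place of articulation has a voiced member except velar, where /ɣ/ would be expected.

velar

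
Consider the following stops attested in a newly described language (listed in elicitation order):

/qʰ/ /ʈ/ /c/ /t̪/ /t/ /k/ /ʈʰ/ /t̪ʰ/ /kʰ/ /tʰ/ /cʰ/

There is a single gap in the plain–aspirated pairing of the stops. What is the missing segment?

/q/

place of articulation  plain     aspirated
dental            t̪        t̪ʰ     
alveolar          t         tʰ      
retroflex         ʈ         ʈʰ      
palatal           c         cʰ      
velar             k         kʰ      
uvular            —         qʰ      
The uvular row has no plain member, so the gap is the plain uvular stop /q/.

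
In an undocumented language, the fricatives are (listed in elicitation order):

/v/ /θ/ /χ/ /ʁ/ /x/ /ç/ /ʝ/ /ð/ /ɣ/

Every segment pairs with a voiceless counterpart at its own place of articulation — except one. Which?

Dental: /θ/ ~ /ð/
Palatal: /ç/ ~ /ʝ/
Velar: /x/ ~ /ɣ/
Uvular: /χ/ ~ /ʁ/
Labiodental: only /v/ (voiced); no voiceless partner.
So /v/ is the unpaired segment.

/v/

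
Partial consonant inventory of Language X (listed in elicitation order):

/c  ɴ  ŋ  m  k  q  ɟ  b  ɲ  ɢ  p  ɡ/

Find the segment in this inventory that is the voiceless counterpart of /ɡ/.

/k/

/ɡ/ is a voiced velar stop.
The voiceless counterpart is a voiceless velar stop — in this inventory, /k/.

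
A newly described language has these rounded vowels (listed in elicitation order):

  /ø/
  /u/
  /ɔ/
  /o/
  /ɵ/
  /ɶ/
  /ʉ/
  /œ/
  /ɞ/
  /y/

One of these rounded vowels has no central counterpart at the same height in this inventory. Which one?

/ɶ/

High: /y/ ~ /ʉ/ ~ /u/
High-mid: /ø/ ~ /ɵ/ ~ /o/
Low-mid: /œ/ ~ /ɞ/ ~ /ɔ/
Low: only /ɶ/ (front); no central partner.
So /ɶ/ is the unpaired segment.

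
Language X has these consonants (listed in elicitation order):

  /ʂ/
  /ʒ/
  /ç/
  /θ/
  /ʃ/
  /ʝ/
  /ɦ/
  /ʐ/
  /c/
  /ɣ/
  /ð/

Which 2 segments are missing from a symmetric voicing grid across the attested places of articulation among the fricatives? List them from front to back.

/x/, /h/

Voiceless: /θ/ (dental), /ʃ/ (postalveolar), /ʂ/ (retroflex), /ç/ (palatal).
Voiced: /ð/ (dental), /ʒ/ (postalveolar), /ʐ/ (retroflex), /ʝ/ (palatal), /ɣ/ (velar), /ɦ/ (glottal).
Gaps, from front to back: velar lacks voiceless (/x/); glottal lacks voiceless (/h/).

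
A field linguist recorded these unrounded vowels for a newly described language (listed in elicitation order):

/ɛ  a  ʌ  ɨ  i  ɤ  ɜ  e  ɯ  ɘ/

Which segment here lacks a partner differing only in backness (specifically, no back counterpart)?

High: /i/ ~ /ɨ/ ~ /ɯ/
High-mid: /e/ ~ /ɘ/ ~ /ɤ/
Low-mid: /ɛ/ ~ /ɜ/ ~ /ʌ/
Low: only /a/ (front); no back partner.
So /a/ is the unpaired segment.

/a/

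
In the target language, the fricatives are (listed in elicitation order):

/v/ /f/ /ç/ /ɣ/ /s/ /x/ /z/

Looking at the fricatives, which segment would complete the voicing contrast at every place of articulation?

/ʝ/

Voiceless: /f/ (labiodental), /s/ (alveolar), /ç/ (palatal), /x/ (velar).
Voiced: /v/ (labiodental), /z/ (alveolar), /ɣ/ (velar).
The palatal row has no voiced member, so the gap is the voiced palatal fricative /ʝ/.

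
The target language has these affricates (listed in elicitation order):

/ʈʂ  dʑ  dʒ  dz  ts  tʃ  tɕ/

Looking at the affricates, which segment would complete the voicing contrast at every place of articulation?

Voiceless: /ts/ (alveolar), /tʃ/ (postalveolar), /ʈʂ/ (retroflex), /tɕ/ (alveolo-palatal).
Voiced: /dz/ (alveolar), /dʒ/ (postalveolar), /dʑ/ (alveolo-palatal).
The retroflex row has no voiced member, so the gap is the voiced retroflex affricate /ɖʐ/.

/ɖʐ/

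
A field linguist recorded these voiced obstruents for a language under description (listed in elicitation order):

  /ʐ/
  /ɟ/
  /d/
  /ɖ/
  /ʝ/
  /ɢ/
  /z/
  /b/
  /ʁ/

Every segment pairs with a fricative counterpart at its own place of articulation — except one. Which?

Alveolar: /d/ ~ /z/
Retroflex: /ɖ/ ~ /ʐ/
Palatal: /ɟ/ ~ /ʝ/
Uvular: /ɢ/ ~ /ʁ/
Bilabial: only /b/ (stop); no fricative partner.
So /b/ is the unpaired segment.

/b/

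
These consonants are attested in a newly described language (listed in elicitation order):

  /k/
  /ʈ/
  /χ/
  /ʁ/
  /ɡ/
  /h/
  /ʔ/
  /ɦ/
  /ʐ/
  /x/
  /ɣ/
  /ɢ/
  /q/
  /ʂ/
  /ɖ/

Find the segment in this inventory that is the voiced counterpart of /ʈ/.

/ɖ/

/ʈ/ is a voiceless retroflex stop.
The voiced counterpart is a voiced retroflex stop — in this inventory, /ɖ/.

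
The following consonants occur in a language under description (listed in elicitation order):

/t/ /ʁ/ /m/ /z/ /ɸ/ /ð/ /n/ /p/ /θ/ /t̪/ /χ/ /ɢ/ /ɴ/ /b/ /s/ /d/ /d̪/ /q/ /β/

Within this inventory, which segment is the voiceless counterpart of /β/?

/ɸ/

/β/ is a voiced bilabial fricative.
The voiceless counterpart is a voiceless bilabial fricative — in this inventory, /ɸ/.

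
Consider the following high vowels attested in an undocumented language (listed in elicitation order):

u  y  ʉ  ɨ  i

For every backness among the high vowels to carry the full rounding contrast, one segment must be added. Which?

/ɯ/

backness          unrounded  rounded 
front             i         y       
central           ɨ         ʉ       
back              —         u       
The back row has no unrounded member, so the gap is the back unrounded vowel /ɯ/.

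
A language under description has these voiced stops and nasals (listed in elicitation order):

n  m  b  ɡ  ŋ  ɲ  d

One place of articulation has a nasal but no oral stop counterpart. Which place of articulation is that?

palatal

bilabial: oral stop /b/, nasal /m/.
alveolar: oral stop /d/, nasal /n/.
palatal: oral stop —, nasal /ɲ/.
velar: oral stop /ɡ/, nasal /ŋ/.
Every place of articulation has an oral stop member except palatal, where /ɟ/ would be expected.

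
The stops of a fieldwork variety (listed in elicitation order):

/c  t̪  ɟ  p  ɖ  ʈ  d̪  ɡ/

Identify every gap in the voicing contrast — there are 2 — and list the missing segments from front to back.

/b/, /k/

Voiceless: /p/ (bilabial), /t̪/ (dental), /ʈ/ (retroflex), /c/ (palatal).
Voiced: /d̪/ (dental), /ɖ/ (retroflex), /ɟ/ (palatal), /ɡ/ (velar).
Gaps, from front to back: bilabial lacks voiced (/b/); velar lacks voiceless (/k/).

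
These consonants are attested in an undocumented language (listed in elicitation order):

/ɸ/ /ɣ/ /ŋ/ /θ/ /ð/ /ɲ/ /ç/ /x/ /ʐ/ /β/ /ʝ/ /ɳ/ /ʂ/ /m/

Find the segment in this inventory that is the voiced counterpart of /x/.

/x/ is a voiceless velar fricative.
The voiced counterpart is a voiced velar fricative — in this inventory, /ɣ/.

/ɣ/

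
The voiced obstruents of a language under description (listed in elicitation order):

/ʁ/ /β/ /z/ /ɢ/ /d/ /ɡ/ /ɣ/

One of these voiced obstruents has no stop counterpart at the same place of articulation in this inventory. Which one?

/β/

Alveolar: /d/ ~ /z/
Velar: /ɡ/ ~ /ɣ/
Uvular: /ɢ/ ~ /ʁ/
Bilabial: only /β/ (fricative); no stop partner.
So /β/ is the unpaired segment.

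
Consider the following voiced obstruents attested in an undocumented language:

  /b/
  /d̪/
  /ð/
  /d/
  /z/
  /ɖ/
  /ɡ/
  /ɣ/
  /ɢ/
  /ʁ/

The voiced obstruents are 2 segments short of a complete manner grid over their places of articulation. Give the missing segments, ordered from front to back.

bilabial: stop /b/, fricative —.
dental: stop /d̪/, fricative /ð/.
alveolar: stop /d/, fricative /z/.
retroflex: stop /ɖ/, fricative —.
velar: stop /ɡ/, fricative /ɣ/.
uvular: stop /ɢ/, fricative /ʁ/.
Gaps, from front to back: bilabial lacks fricative (/β/); retroflex lacks fricative (/ʐ/).

/β/, /ʐ/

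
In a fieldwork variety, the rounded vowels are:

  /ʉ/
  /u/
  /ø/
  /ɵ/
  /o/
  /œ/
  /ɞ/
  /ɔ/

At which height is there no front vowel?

high

Front: /ø/ (high-mid), /œ/ (low-mid).
Central: /ʉ/ (high), /ɵ/ (high-mid), /ɞ/ (low-mid).
Back: /u/ (high), /o/ (high-mid), /ɔ/ (low-mid).
Every height has a front member except high, where /y/ would be expected.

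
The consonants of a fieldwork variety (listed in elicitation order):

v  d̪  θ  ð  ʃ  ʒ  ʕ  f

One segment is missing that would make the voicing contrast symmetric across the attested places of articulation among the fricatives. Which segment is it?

/ħ/

place of articulation  voiceless  voiced  
labiodental       f         v       
dental            θ         ð       
postalveolar      ʃ         ʒ       
pharyngeal        —         ʕ       
The pharyngeal row has no voiceless member, so the gap is the voiceless pharyngeal fricative /ħ/.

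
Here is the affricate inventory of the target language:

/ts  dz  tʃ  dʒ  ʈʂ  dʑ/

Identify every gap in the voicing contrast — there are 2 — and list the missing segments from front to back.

/ɖʐ/, /tɕ/

place of articulation  voiceless  voiced  
alveolar          ts        dz      
postalveolar      tʃ        dʒ      
retroflex         ʈʂ        —       
alveolo-palatal   —         dʑ      
Gaps, from front to back: retroflex lacks voiced (/ɖʐ/); alveolo-palatal lacks voiceless (/tɕ/).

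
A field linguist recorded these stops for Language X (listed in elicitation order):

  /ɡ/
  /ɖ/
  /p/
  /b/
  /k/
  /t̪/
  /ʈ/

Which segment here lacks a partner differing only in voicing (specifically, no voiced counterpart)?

/t̪/

Bilabial: /p/ ~ /b/
Retroflex: /ʈ/ ~ /ɖ/
Velar: /k/ ~ /ɡ/
Dental: only /t̪/ (voiceless); no voiced partner.
So /t̪/ is the unpaired segment.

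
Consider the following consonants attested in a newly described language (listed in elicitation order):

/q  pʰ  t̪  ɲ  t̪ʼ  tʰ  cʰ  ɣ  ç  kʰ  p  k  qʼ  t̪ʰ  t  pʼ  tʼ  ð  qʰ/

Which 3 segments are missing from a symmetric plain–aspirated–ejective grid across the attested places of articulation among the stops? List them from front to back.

/c/, /cʼ/, /kʼ/

place of articulation  plain     aspirated  ejective
bilabial          p         pʰ        pʼ      
dental            t̪        t̪ʰ       t̪ʼ     
alveolar          t         tʰ        tʼ      
palatal           —         cʰ        —       
velar             k         kʰ        —       
uvular            q         qʰ        qʼ      
Gaps, from front to back: palatal lacks plain (/c/); palatal lacks ejective (/cʼ/); velar lacks ejective (/kʼ/).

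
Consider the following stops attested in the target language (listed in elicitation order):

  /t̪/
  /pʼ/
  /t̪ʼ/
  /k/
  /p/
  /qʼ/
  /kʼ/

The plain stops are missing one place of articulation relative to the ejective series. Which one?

bilabial: plain /p/, ejective /pʼ/.
dental: plain /t̪/, ejective /t̪ʼ/.
velar: plain /k/, ejective /kʼ/.
uvular: plain —, ejective /qʼ/.
Every place of articulation has a plain member except uvular, where /q/ would be expected.

uvular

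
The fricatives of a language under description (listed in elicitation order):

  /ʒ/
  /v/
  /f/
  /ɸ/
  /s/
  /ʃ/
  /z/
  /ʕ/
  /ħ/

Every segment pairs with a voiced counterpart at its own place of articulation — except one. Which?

Labiodental: /f/ ~ /v/
Alveolar: /s/ ~ /z/
Postalveolar: /ʃ/ ~ /ʒ/
Pharyngeal: /ħ/ ~ /ʕ/
Bilabial: only /ɸ/ (voiceless); no voiced partner.
So /ɸ/ is the unpaired segment.

/ɸ/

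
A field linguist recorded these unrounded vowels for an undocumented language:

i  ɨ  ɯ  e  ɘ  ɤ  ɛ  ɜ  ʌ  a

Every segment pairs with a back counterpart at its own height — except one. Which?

High: /i/ ~ /ɨ/ ~ /ɯ/
High-mid: /e/ ~ /ɘ/ ~ /ɤ/
Low-mid: /ɛ/ ~ /ɜ/ ~ /ʌ/
Low: only /a/ (front); no back partner.
So /a/ is the unpaired segment.

/a/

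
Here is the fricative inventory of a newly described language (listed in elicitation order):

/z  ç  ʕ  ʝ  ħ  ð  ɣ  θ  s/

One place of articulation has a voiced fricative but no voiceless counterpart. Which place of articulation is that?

velar

place of articulation  voiceless  voiced  
dental            θ         ð       
alveolar          s         z       
palatal           ç         ʝ       
velar             —         ɣ       
pharyngeal        ħ         ʕ       
Every place of articulation has a voiceless member except velar, where /x/ would be expected.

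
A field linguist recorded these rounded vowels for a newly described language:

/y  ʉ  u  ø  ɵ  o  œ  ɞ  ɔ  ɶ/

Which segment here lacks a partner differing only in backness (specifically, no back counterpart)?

High: /y/ ~ /ʉ/ ~ /u/
High-mid: /ø/ ~ /ɵ/ ~ /o/
Low-mid: /œ/ ~ /ɞ/ ~ /ɔ/
Low: only /ɶ/ (front); no back partner.
So /ɶ/ is the unpaired segment.

/ɶ/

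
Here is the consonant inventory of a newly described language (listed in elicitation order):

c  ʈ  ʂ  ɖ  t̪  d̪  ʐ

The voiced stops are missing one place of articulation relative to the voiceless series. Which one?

Voiceless: /t̪/ (dental), /ʈ/ (retroflex), /c/ (palatal).
Voiced: /d̪/ (dental), /ɖ/ (retroflex).
Every place of articulation has a voiced member except palatal, where /ɟ/ would be expected.

palatal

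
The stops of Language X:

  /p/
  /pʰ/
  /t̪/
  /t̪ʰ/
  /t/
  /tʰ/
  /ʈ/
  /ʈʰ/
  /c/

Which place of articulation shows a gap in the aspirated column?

place of articulation  plain     aspirated
bilabial          p         pʰ      
dental            t̪        t̪ʰ     
alveolar          t         tʰ      
retroflex         ʈ         ʈʰ      
palatal           c         —       
Every place of articulation has an aspirated member except palatal, where /cʰ/ would be expected.

palatal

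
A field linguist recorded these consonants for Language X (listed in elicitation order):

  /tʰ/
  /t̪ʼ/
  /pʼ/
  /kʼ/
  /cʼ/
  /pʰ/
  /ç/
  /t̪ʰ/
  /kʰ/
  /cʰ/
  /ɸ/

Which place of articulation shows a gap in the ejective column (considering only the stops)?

alveolar

bilabial: aspirated /pʰ/, ejective /pʼ/.
dental: aspirated /t̪ʰ/, ejective /t̪ʼ/.
alveolar: aspirated /tʰ/, ejective —.
palatal: aspirated /cʰ/, ejective /cʼ/.
velar: aspirated /kʰ/, ejective /kʼ/.
Every place of articulation has an ejective member except alveolar, where /tʼ/ would be expected.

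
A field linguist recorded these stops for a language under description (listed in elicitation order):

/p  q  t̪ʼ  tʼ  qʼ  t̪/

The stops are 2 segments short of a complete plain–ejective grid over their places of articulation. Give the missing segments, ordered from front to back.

/pʼ/, /t/

place of articulation  plain     ejective
bilabial          p         —       
dental            t̪        t̪ʼ     
alveolar          —         tʼ      
uvular            q         qʼ      
Gaps, from front to back: bilabial lacks ejective (/pʼ/); alveolar lacks plain (/t/).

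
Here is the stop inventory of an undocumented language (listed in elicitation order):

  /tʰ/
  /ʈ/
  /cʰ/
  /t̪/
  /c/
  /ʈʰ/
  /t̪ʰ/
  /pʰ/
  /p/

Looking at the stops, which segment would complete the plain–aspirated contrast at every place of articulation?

bilabial: plain /p/, aspirated /pʰ/.
dental: plain /t̪/, aspirated /t̪ʰ/.
alveolar: plain —, aspirated /tʰ/.
retroflex: plain /ʈ/, aspirated /ʈʰ/.
palatal: plain /c/, aspirated /cʰ/.
The alveolar row has no plain member, so the gap is the plain alveolar stop /t/.

/t/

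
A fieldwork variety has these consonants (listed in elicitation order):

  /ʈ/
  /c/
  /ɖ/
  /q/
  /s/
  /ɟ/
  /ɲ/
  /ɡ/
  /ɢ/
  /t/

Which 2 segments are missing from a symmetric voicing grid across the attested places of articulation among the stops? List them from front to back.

/d/, /k/

place of articulation  voiceless  voiced  
alveolar          t         —       
retroflex         ʈ         ɖ       
palatal           c         ɟ       
velar             —         ɡ       
uvular            q         ɢ       
Gaps, from front to back: alveolar lacks voiced (/d/); velar lacks voiceless (/k/).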